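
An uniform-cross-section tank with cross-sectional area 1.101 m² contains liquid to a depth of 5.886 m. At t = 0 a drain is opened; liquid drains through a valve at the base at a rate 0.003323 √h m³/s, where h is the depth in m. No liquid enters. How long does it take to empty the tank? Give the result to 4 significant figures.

With no inflow, A dh/dt = −0.003323 √h.
This is separable: 2 d(√h)/dt = −0.003323/A, so √h = √h₀ − (0.003323/(2A)) t.
Set h = 0: 2√h₀ = (0.003323/A) t_empty ⇒ t_empty = 2A√h₀/0.003323.
t_empty = 2·1.101·√5.886/0.003323 = 2.20200·2.42611/0.003323 = 1607.67 s.

1608 s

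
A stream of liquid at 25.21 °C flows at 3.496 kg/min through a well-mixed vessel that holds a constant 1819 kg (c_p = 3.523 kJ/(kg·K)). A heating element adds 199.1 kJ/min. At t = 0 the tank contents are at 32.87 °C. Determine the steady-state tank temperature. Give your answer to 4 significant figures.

M c_p dT/dt = ṁ c_p (T_in − T) + Q̇.
At steady state dT/dt = 0 ⇒ T_ss = T_in + Q̇/(ṁ c_p) = 25.21 + 199.1/(3.496·3.523) = 41.3754 °C.

41.38 °C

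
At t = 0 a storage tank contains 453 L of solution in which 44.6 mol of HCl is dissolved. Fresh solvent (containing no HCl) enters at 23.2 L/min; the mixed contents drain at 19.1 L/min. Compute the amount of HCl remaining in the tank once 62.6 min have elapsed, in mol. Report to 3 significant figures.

Total volume: dV/dt = Q_in − Q_out = 4.1000 L/min, so V(t) = 453 + 4.1000 t and V(62.6) = 709.66 L.
No HCl enters, so dm/dt = −Q_out · (m/V).
Separate: dm/m = −Q_out dt/V(t) ⇒ ln(m/m₀) = −(Q_out/(Q_in−Q_out)) ln(V/V₀).
m = m₀ (V₀/V)^(Q_out/(Q_in−Q_out)) = 44.6 × (453/709.66)^(4.6585) = 5.5099 mol.

5.51 mol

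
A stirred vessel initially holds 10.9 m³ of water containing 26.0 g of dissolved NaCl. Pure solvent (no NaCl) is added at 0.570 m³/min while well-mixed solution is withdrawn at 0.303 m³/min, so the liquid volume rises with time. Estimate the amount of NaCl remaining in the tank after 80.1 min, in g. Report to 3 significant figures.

7.58 g

Total volume: dV/dt = Q_in − Q_out = 0.26700 m³/min, so V(t) = 10.9 + 0.26700 t and V(80.1) = 32.287 m³.
Species balance (pure solvent in): dm/dt = −Q_out · m/V(t).
Separate: dm/m = −Q_out dt/V(t) ⇒ ln(m/m₀) = −(Q_out/(Q_in−Q_out)) ln(V/V₀).
m = m₀ (V₀/V)^(Q_out/(Q_in−Q_out)) = 26.0 × (10.9/32.287)^(1.1348) = 7.5821 g.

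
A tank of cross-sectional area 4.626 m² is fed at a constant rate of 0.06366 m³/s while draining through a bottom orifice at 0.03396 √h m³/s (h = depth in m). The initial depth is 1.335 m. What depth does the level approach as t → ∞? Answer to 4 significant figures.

3.514 m

Volume balance on the tank: A dh/dt = Q_in − 0.03396 √h. At steady state dh/dt = 0:
Q_in = 0.03396 √h_ss ⇒ √h_ss = 0.06366/0.03396 = 1.87456.
h_ss = 1.87456² = 3.51397 m. (Since h₀ = 1.335 m < h_ss, the level will rise toward this value.)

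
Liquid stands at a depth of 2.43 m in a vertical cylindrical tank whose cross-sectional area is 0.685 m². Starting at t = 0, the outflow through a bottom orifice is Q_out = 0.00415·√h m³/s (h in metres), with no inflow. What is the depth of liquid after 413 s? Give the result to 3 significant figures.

0.0947 m

With no inflow, A dh/dt = −0.00415 √h.
This is separable: 2 d(√h)/dt = −0.00415/A, so √h = √h₀ − (0.00415/(2A)) t.
√h = √2.43 − 0.00415·413/(2·0.685) = 1.5588 − 1.2511 = 0.30779.
h = 0.30779² = 0.094733 m.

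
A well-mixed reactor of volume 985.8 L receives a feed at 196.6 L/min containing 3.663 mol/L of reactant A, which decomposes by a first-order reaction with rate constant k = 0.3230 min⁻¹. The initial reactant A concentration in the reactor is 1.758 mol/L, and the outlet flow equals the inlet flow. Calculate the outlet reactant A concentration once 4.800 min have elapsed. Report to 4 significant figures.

Species balance: V dC/dt = Q C_in − Q C − k V C.
This is linear with rate a = Q/V + k = 0.522432 min⁻¹.
C_ss = Q C_in/(Q + kV) = 1.39830 mol/L; C(t) = C_ss + (C₀ − C_ss) e^(−a t).
C(4.800) = 1.39830 + (0.359695)·e^(−0.522432·4.800) = 1.39830 + (0.359695)·0.0814575 = 1.42760 mol/L.

1.428 mol/L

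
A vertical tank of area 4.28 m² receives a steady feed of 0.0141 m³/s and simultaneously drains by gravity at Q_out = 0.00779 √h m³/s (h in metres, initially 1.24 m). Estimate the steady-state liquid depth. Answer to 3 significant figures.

Volume balance on the tank: A dh/dt = Q_in − 0.00779 √h. At steady state dh/dt = 0:
Q_in = 0.00779 √h_ss ⇒ √h_ss = 0.0141/0.00779 = 1.8100.
h_ss = 1.8100² = 3.2761 m. (Since h₀ = 1.24 m < h_ss, the level will rise toward this value.)

3.28 m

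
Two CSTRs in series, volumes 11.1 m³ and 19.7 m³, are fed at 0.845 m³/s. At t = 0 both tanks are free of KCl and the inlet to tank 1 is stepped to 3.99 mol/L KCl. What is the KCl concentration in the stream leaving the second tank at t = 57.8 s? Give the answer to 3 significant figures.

Species balance on tank i: dCᵢ/dt = (Cᵢ₋₁ − Cᵢ)/τᵢ with τᵢ = Vᵢ/Q.
τ₁ = 11.1/0.845 = 13.136 s; τ₂ = 19.7/0.845 = 23.314 s.
Solving the cascade with C₁(0)=C₂(0)=0 gives C₂(t) = C_in[1 − (τ₁ e^(−t/τ₁) − τ₂ e^(−t/τ₂))/(τ₁ − τ₂)].
At t = 57.8: e^(−t/τ₁) = 0.012276, e^(−t/τ₂) = 0.083807.
C₂ = 3.99·[1 − (13.136·0.012276 − 23.314·0.083807)/(-10.178)] = 3.99·0.82387 = 3.2872 mol/L.

3.29 mol/L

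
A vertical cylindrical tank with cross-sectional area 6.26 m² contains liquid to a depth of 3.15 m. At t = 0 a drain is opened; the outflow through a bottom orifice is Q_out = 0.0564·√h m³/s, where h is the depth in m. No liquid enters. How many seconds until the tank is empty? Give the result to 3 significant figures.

394 s

With no inflow, A dh/dt = −0.0564 √h.
∫ h^(−1/2) dh = −(0.0564/A) ∫ dt, giving 2√h = 2√h₀ − (0.0564/A) t.
Tank is empty when √h = 0: t_empty = 2A√h₀/0.0564.
t_empty = 2·6.26·√3.15/0.0564 = 12.520·1.7748/0.0564 = 393.99 s.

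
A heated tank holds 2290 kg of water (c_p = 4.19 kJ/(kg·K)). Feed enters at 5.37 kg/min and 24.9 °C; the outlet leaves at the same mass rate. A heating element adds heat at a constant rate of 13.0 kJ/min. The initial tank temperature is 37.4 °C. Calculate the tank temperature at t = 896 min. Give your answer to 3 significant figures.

26.9 °C

First-law balance (no shaft work): M c_p dT/dt = ṁ c_p (T_in − T) + 13.0.
Rearrange: dT/dt = (T_ss − T)/τ with τ = M/ṁ = 426.44 min and T_ss = T_in + Q̇/(ṁ c_p) = 25.478 °C.
Integrating: T(t) = T_ss + (T₀ − T_ss) e^(−t/τ).
T(896) = 25.478 + (11.922)·e^(−896/426.44) = 25.478 + (11.922)·0.12232 = 26.936 °C.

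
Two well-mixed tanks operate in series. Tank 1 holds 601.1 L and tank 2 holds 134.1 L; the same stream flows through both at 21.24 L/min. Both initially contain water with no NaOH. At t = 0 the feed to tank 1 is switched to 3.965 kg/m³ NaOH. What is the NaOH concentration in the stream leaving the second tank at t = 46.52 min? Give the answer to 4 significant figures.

2.979 kg/m³

Time constants: τᵢ = Vᵢ/Q for each well-mixed tank.
τ₁ = 601.1/21.24 = 28.3004 min; τ₂ = 134.1/21.24 = 6.31356 min.
Tank 1: C₁ = C_in(1 − e^(−t/τ₁)). Tank 2 (τ₁ ≠ τ₂): C₂ = C_in[1 − (τ₁ e^(−t/τ₁) − τ₂ e^(−t/τ₂))/(τ₁ − τ₂)].
At t = 46.52: e^(−t/τ₁) = 0.193245, e^(−t/τ₂) = 0.000630960.
C₂ = 3.965·[1 − (28.3004·0.193245 − 6.31356·0.000630960)/(21.9868)] = 3.965·0.751445 = 2.97948 kg/m³.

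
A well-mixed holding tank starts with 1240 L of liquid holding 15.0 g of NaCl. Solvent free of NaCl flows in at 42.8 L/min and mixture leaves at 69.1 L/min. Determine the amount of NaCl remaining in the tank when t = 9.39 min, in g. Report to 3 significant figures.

Let m(t) be the amount of NaCl. Volume: V(t) = V₀ + (Q_in − Q_out) t = 1240 − 26.300 t; V(9.39) = 993.04 L.
Solute balance: dm/dt = 0 − Q_out C = −Q_out m/V(t).
dm/m = −Q_out dt/(V₀ − 26.300 t); integrating gives ln(m/m₀) = −(Q_out/(Q_in−Q_out)) ln(V/V₀).
m = m₀ (V₀/V)^(Q_out/(Q_in−Q_out)) = 15.0 × (1240/993.04)^(-2.6274) = 8.3690 g.

8.37 g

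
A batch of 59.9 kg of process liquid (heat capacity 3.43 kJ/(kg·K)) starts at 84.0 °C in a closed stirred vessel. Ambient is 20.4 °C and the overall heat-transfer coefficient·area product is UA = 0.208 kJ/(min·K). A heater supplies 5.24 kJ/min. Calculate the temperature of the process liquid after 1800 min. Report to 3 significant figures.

M c_p dT/dt = −UA(T − T_amb) + Q̇.
dT/dt = (T_ss − T)/τ with T_ss = T_amb + Q̇/UA = 20.4 + 5.24/0.208 = 45.592 °C, τ = M c_p/UA = 59.9·3.43/0.208 = 987.77 min.
Solution: T(t) = T_ss + (T₀ − T_ss) e^(−t/τ).
T(1800) = 45.592 + (38.408)·0.16166 = 51.801 °C.

51.8 °C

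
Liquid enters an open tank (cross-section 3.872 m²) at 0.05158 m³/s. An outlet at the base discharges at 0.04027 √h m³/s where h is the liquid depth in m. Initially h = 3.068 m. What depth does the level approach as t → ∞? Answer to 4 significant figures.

A dh/dt = Q_in − 0.04027 √h. Steady state requires inflow = outflow:
Q_in = 0.04027 √h_ss ⇒ √h_ss = 0.05158/0.04027 = 1.28085.
h_ss = 1.28085² = 1.64059 m. (Since h₀ = 3.068 m > h_ss, the level will fall toward this value.)

1.641 m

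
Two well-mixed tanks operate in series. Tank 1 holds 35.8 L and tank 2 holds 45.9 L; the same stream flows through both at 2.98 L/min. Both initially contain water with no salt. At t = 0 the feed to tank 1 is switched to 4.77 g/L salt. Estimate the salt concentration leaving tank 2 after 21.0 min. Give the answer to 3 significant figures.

2.17 g/L

Species balance on tank i: dCᵢ/dt = (Cᵢ₋₁ − Cᵢ)/τᵢ with τᵢ = Vᵢ/Q.
τ₁ = 35.8/2.98 = 12.013 min; τ₂ = 45.9/2.98 = 15.403 min.
Solving the cascade with C₁(0)=C₂(0)=0 gives C₂(t) = C_in[1 − (τ₁ e^(−t/τ₁) − τ₂ e^(−t/τ₂))/(τ₁ − τ₂)].
At t = 21.0: e^(−t/τ₁) = 0.17411, e^(−t/τ₂) = 0.25579.
C₂ = 4.77·[1 − (12.013·0.17411 − 15.403·0.25579)/(-3.3893)] = 4.77·0.45471 = 2.1689 g/L.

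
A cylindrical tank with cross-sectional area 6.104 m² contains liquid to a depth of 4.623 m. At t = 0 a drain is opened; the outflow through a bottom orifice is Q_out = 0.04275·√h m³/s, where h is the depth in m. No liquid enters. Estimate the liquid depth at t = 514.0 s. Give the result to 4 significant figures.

With no inflow, A dh/dt = −0.04275 √h.
This is separable: 2 d(√h)/dt = −0.04275/A, so √h = √h₀ − (0.04275/(2A)) t.
√h = √4.623 − 0.04275·514.0/(2·6.104) = 2.15012 − 1.79993 = 0.350190.
h = 0.350190² = 0.122633 m.

0.1226 m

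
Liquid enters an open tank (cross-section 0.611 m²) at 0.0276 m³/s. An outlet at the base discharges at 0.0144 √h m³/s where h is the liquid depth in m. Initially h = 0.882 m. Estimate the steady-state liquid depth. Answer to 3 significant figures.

3.67 m

Level balance: A dh/dt = 0.0276 − 0.0144 √h. Setting dh/dt = 0:
Q_in = 0.0144 √h_ss ⇒ √h_ss = 0.0276/0.0144 = 1.9167.
h_ss = 1.9167² = 3.6736 m. (Since h₀ = 0.882 m < h_ss, the level will rise toward this value.)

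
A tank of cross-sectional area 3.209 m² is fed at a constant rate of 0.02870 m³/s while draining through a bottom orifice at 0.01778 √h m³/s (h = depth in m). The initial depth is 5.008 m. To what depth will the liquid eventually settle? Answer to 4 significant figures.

2.606 m

Level balance: A dh/dt = 0.02870 − 0.01778 √h. Setting dh/dt = 0:
Q_in = 0.01778 √h_ss ⇒ √h_ss = 0.02870/0.01778 = 1.61417.
h_ss = 1.61417² = 2.60556 m. (Since h₀ = 5.008 m > h_ss, the level will fall toward this value.)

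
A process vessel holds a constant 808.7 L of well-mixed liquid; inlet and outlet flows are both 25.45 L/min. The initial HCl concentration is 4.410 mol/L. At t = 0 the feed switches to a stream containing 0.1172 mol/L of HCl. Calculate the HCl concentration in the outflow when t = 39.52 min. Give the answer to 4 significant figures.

1.355 mol/L

Transient balance on the dissolved component: V dC/dt = Q(C_in − C).
Time constant τ = V/Q = 808.7/25.45 = 31.7760 min.
C approaches C_in exponentially: C(t) = C_in + (C₀ − C_in) e^(−t/τ).
C(39.52) = 0.1172 + (4.410 − 0.1172)·e^(−39.52/31.7760) = 0.1172 + (4.29280)·0.288314 = 1.35487 mol/L.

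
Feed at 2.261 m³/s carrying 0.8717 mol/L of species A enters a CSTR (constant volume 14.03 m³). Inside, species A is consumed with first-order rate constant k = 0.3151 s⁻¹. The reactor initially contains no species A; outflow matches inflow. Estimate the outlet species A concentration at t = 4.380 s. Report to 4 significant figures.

Species balance: V dC/dt = Q C_in − Q C − k V C.
dC/dt = (Q/V) C_in − (Q/V + k) C; effective rate a = Q/V + k = 0.161155 + 0.3151 = 0.476255 s⁻¹.
C_ss = Q C_in/(Q + kV) = 0.294965 mol/L; C(t) = C_ss + (C₀ − C_ss) e^(−a t).
C(4.380) = 0.294965 + (-0.294965)·e^(−0.476255·4.380) = 0.294965 + (-0.294965)·0.124183 = 0.258335 mol/L.

0.2583 mol/L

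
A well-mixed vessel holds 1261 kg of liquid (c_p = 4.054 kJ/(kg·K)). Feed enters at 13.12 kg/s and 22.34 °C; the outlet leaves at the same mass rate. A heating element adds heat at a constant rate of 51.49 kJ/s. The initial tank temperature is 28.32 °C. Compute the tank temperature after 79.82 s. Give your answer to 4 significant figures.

25.49 °C

Unsteady energy balance on the tank contents: M c_p dT/dt = ṁ c_p (T_in − T) + 51.49.
τ = M/ṁ = 96.1128 s; T_ss = T_in + Q̇/(ṁ c_p) = 22.34 + 51.49/(13.12·4.054) = 23.3081 °C.
Integrating: T(t) = T_ss + (T₀ − T_ss) e^(−t/τ).
T(79.82) = 23.3081 + (5.01193)·e^(−79.82/96.1128) = 23.3081 + (5.01193)·0.435839 = 25.4925 °C.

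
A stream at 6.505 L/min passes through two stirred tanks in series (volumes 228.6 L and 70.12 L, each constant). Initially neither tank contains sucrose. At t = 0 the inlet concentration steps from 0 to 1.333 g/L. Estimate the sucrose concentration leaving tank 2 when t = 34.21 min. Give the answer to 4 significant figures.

Each tank obeys Vᵢ dCᵢ/dt = Q(Cᵢ₋₁ − Cᵢ), so τᵢ = Vᵢ/Q.
τ₁ = 228.6/6.505 = 35.1422 min; τ₂ = 70.12/6.505 = 10.7794 min.
Tank 1: C₁ = C_in(1 − e^(−t/τ₁)). Tank 2 (τ₁ ≠ τ₂): C₂ = C_in[1 − (τ₁ e^(−t/τ₁) − τ₂ e^(−t/τ₂))/(τ₁ − τ₂)].
At t = 34.21: e^(−t/τ₁) = 0.377769, e^(−t/τ₂) = 0.0418507.
C₂ = 1.333·[1 − (35.1422·0.377769 − 10.7794·0.0418507)/(24.3628)] = 1.333·0.473603 = 0.631313 g/L.

0.6313 g/L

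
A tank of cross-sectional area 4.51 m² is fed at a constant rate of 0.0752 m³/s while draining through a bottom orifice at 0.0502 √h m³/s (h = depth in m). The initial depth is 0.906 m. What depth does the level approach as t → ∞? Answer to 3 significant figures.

Unsteady balance on liquid volume: A dh/dt = Q_in − 0.0502 √h. At steady state dh/dt = 0:
Q_in = 0.0502 √h_ss ⇒ √h_ss = 0.0752/0.0502 = 1.4980.
h_ss = 1.4980² = 2.2440 m. (Since h₀ = 0.906 m < h_ss, the level will rise toward this value.)

2.24 m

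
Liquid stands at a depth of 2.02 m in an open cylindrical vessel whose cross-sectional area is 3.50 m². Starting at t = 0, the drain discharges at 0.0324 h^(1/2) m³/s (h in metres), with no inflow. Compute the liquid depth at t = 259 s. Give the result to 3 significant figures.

0.0495 m

With no inflow, A dh/dt = −0.0324 √h.
∫ h^(−1/2) dh = −(0.0324/A) ∫ dt, giving 2√h = 2√h₀ − (0.0324/A) t.
√h = √2.02 − 0.0324·259/(2·3.50) = 1.4213 − 1.1988 = 0.22247.
h = 0.22247² = 0.049492 m.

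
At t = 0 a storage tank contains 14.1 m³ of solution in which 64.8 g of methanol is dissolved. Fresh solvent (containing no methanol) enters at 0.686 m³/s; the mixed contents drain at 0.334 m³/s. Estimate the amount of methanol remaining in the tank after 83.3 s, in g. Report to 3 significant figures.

Total volume: dV/dt = Q_in − Q_out = 0.35200 m³/s, so V(t) = 14.1 + 0.35200 t and V(83.3) = 43.422 m³.
No methanol enters, so dm/dt = −Q_out · (m/V).
Separate: dm/m = −Q_out dt/V(t) ⇒ ln(m/m₀) = −(Q_out/(Q_in−Q_out)) ln(V/V₀).
m = m₀ (V₀/V)^(Q_out/(Q_in−Q_out)) = 64.8 × (14.1/43.422)^(0.94886) = 22.288 g.

22.3 g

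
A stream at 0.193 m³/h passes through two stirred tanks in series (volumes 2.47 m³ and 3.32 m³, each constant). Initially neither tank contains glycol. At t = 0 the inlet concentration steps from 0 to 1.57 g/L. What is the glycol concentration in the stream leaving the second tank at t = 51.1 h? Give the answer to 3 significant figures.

1.34 g/L

Time constants: τᵢ = Vᵢ/Q for each well-mixed tank.
τ₁ = 2.47/0.193 = 12.798 h; τ₂ = 3.32/0.193 = 17.202 h.
Solving the cascade with C₁(0)=C₂(0)=0 gives C₂(t) = C_in[1 − (τ₁ e^(−t/τ₁) − τ₂ e^(−t/τ₂))/(τ₁ − τ₂)].
At t = 51.1: e^(−t/τ₁) = 0.018447, e^(−t/τ₂) = 0.051274.
C₂ = 1.57·[1 − (12.798·0.018447 − 17.202·0.051274)/(-4.4041)] = 1.57·0.85334 = 1.3397 g/L.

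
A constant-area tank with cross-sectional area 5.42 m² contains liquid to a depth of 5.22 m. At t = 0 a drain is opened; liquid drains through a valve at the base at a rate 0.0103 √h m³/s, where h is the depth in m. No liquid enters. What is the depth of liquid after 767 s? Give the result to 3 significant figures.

2.42 m

With no inflow, A dh/dt = −0.0103 √h.
∫ h^(−1/2) dh = −(0.0103/A) ∫ dt, giving 2√h = 2√h₀ − (0.0103/A) t.
√h = √5.22 − 0.0103·767/(2·5.42) = 2.2847 − 0.72879 = 1.5559.
h = 1.5559² = 2.4210 m.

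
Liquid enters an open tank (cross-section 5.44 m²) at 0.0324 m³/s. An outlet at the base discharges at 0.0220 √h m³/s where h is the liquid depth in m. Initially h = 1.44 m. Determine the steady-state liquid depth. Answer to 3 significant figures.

Mass balance (ρ constant): A dh/dt = Q_in − 0.0220 √h. At steady state dh/dt = 0:
Q_in = 0.0220 √h_ss ⇒ √h_ss = 0.0324/0.0220 = 1.4727.
h_ss = 1.4727² = 2.1689 m. (Since h₀ = 1.44 m < h_ss, the level will rise toward this value.)

2.17 m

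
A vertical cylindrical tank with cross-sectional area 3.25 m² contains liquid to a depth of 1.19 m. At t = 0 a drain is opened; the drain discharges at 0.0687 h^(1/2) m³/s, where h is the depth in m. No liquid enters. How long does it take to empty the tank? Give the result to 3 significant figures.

With no inflow, A dh/dt = −0.0687 √h.
This is separable: 2 d(√h)/dt = −0.0687/A, so √h = √h₀ − (0.0687/(2A)) t.
Tank is empty when √h = 0: t_empty = 2A√h₀/0.0687.
t_empty = 2·3.25·√1.19/0.0687 = 6.5000·1.0909/0.0687 = 103.21 s.

103 s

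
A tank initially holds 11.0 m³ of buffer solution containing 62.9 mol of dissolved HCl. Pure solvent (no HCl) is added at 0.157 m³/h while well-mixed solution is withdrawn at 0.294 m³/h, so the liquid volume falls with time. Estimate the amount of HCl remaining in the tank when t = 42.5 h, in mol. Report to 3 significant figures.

12.5 mol

Total volume: dV/dt = Q_in − Q_out = -0.13700 m³/h, so V(t) = 11.0 − 0.13700 t and V(42.5) = 5.1775 m³.
No HCl enters, so dm/dt = −Q_out · (m/V).
Separate: dm/m = −Q_out dt/V(t) ⇒ ln(m/m₀) = −(Q_out/(Q_in−Q_out)) ln(V/V₀).
m = m₀ (V₀/V)^(Q_out/(Q_in−Q_out)) = 62.9 × (11.0/5.1775)^(-2.1460) = 12.483 mol.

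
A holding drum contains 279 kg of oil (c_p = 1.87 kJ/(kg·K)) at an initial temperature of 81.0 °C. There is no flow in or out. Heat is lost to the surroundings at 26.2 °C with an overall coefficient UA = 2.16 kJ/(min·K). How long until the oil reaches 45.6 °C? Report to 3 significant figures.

Lumped-capacitance energy balance: M c_p dT/dt = UA(T_amb − T).
τ = M c_p/UA = 241.54 min; T_ss = T_amb = 26.200 °C.
T(t) = T_ss + (T₀ − T_ss)e^(−t/τ); set T = 45.6:
t = −τ ln[(T − T_ss)/(T₀ − T_ss)] = −241.54 · ln(0.35401) = 250.82 min.

251 min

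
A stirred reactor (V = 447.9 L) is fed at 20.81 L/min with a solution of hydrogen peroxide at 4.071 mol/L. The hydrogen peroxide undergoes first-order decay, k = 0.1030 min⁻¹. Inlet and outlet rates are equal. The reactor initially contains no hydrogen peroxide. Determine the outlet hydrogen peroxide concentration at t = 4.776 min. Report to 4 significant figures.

V dC/dt = Q(C_in − C) − k V C.
dC/dt = (Q/V) C_in − (Q/V + k) C; effective rate a = Q/V + k = 0.0464613 + 0.1030 = 0.149461 min⁻¹.
C_ss = Q C_in/(Q + kV) = 1.26550 mol/L; C(t) = C_ss + (C₀ − C_ss) e^(−a t).
C(4.776) = 1.26550 + (-1.26550)·e^(−0.149461·4.776) = 1.26550 + (-1.26550)·0.489766 = 0.645703 mol/L.

0.6457 mol/L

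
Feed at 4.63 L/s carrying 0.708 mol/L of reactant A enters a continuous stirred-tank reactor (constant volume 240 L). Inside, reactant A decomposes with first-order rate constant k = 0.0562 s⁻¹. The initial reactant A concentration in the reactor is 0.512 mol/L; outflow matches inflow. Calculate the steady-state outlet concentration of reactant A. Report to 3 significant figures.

V dC/dt = Q(C_in − C) − k V C.
At steady state: 0 = Q C_in − (Q + kV) C_ss, so C_ss = Q C_in/(Q + kV).
C_ss = 4.63·0.708/(4.63 + 0.0562·240) = 3.2780/18.118 = 0.18093 mol/L.

0.181 mol/L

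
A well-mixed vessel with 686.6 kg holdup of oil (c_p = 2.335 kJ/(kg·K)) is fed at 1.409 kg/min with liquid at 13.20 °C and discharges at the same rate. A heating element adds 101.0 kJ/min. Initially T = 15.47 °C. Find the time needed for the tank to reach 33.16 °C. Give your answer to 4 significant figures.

474.4 min

Heat balance on the well-mixed liquid: M c_p dT/dt = ṁ c_p (T_in − T) + 101.0.
τ = M/ṁ = 487.296 min; T_ss = T_in + Q̇/(ṁ c_p) = 43.8989 °C.
T(t) = T_ss + (T₀ − T_ss) e^(−t/τ). Set T = 33.16:
e^(−t/τ) = (33.16 − 43.8989)/(15.47 − 43.8989) = 0.377747
t = −487.296 · ln(0.377747) = 474.398 min.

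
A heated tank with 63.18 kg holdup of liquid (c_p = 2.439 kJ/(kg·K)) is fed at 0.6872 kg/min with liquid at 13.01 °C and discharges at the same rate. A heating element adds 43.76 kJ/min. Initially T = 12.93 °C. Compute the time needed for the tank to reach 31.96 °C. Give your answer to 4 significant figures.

119.2 min

Energy balance: M c_p dT/dt = ṁ c_p (T_in − T) + 43.76.
τ = M/ṁ = 91.9383 min; T_ss = T_in + Q̇/(ṁ c_p) = 39.1185 °C.
T(t) = T_ss + (T₀ − T_ss) e^(−t/τ). Set T = 31.96:
e^(−t/τ) = (31.96 − 39.1185)/(12.93 − 39.1185) = 0.273346
t = −91.9383 · ln(0.273346) = 119.246 min.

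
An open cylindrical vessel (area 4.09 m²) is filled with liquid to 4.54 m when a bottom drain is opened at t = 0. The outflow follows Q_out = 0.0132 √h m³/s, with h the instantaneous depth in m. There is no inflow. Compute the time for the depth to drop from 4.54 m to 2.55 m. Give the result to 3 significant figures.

Accumulation of liquid (constant cross-section A): A dh/dt = −0.0132 √h.
∫ h^(−1/2) dh = −(0.0132/A) ∫ dt, giving 2√h = 2√h₀ − (0.0132/A) t.
t = 2A(√h₀ − √h)/0.0132 = 2·4.09·(√4.54 − √2.55)/0.0132
  = 8.1800 × (2.1307 − 1.5969) / 0.0132 = 330.83 s.

331 s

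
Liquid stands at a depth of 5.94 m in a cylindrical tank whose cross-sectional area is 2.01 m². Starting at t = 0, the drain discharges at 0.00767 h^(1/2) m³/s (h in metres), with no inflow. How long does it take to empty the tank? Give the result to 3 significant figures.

1280 s

A dh/dt = −Q_out = −0.00767 √h.
This is separable: 2 d(√h)/dt = −0.00767/A, so √h = √h₀ − (0.00767/(2A)) t.
Set h = 0: 2√h₀ = (0.00767/A) t_empty ⇒ t_empty = 2A√h₀/0.00767.
t_empty = 2·2.01·√5.94/0.00767 = 4.0200·2.4372/0.00767 = 1277.4 s.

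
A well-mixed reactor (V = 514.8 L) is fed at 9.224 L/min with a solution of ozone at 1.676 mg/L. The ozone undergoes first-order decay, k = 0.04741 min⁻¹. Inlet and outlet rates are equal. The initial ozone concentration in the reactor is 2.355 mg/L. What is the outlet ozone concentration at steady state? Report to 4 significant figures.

0.4597 mg/L

Accumulation = in − out − consumed: V dC/dt = Q C_in − Q C − k V C.
At steady state: 0 = Q C_in − (Q + kV) C_ss, so C_ss = Q C_in/(Q + kV).
C_ss = 9.224·1.676/(9.224 + 0.04741·514.8) = 15.4594/33.6307 = 0.459682 mg/L.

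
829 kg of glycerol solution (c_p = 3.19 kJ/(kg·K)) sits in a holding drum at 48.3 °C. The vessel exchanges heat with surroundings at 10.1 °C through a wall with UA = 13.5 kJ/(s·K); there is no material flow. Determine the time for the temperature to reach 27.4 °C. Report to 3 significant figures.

M c_p dT/dt = −UA(T − T_amb).
τ = M c_p/UA = 195.89 s; T_ss = T_amb = 10.100 °C.
T(t) = T_ss + (T₀ − T_ss)e^(−t/τ); set T = 27.4:
t = −τ ln[(T − T_ss)/(T₀ − T_ss)] = −195.89 · ln(0.45288) = 155.17 s.

155 s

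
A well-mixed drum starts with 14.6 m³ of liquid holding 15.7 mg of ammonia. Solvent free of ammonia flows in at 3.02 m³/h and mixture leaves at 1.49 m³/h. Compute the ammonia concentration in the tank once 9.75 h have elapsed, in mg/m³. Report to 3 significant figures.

0.268 mg/m³

Let m(t) be the amount of ammonia. Volume: V(t) = V₀ + (Q_in − Q_out) t = 14.6 + 1.5300 t; V(9.75) = 29.517 m³.
No ammonia enters, so dm/dt = −Q_out · (m/V).
Separate: dm/m = −Q_out dt/V(t) ⇒ ln(m/m₀) = −(Q_out/(Q_in−Q_out)) ln(V/V₀).
m = m₀ (V₀/V)^(Q_out/(Q_in−Q_out)) = 15.7 × (14.6/29.517)^(0.97386) = 7.9098 mg.
C = m/V = 7.9098/29.517 = 0.26797 mg/m³.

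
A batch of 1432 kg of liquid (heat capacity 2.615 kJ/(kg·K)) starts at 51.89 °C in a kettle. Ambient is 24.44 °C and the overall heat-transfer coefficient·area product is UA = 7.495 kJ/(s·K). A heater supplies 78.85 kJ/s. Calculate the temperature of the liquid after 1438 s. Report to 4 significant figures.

35.91 °C

M c_p dT/dt = −UA(T − T_amb) + Q̇.
dT/dt = (T_ss − T)/τ with T_ss = T_amb + Q̇/UA = 24.44 + 78.85/7.495 = 34.9603 °C, τ = M c_p/UA = 1432·2.615/7.495 = 499.624 s.
T approaches T_ss exponentially: T(t) = T_ss + (T₀ − T_ss) e^(−t/τ).
T(1438) = 34.9603 + (16.9297)·0.0562378 = 35.9124 °C.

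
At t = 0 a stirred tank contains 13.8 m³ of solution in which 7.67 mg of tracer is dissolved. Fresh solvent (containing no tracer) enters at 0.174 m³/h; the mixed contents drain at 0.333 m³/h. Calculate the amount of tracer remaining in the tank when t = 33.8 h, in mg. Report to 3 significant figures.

2.73 mg

Let m(t) be the amount of tracer. Volume: V(t) = V₀ + (Q_in − Q_out) t = 13.8 − 0.15900 t; V(33.8) = 8.4258 m³.
Solute balance: dm/dt = 0 − Q_out C = −Q_out m/V(t).
Separate: dm/m = −Q_out dt/V(t) ⇒ ln(m/m₀) = −(Q_out/(Q_in−Q_out)) ln(V/V₀).
m = m₀ (V₀/V)^(Q_out/(Q_in−Q_out)) = 7.67 × (13.8/8.4258)^(-2.0943) = 2.7293 mg.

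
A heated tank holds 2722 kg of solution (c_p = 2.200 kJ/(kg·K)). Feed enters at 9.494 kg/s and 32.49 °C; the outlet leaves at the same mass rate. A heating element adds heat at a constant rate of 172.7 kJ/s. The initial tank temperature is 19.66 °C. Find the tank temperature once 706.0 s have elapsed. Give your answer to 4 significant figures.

Unsteady energy balance on the tank contents: M c_p dT/dt = ṁ c_p (T_in − T) + 172.7.
Rearrange: dT/dt = (T_ss − T)/τ with τ = M/ṁ = 286.707 s and T_ss = T_in + Q̇/(ṁ c_p) = 40.7584 °C.
This is linear first-order; T(t) = T_ss + (T₀ − T_ss) e^(−t/τ).
T(706.0) = 40.7584 + (-21.0984)·e^(−706.0/286.707) = 40.7584 + (-21.0984)·0.0852267 = 38.9602 °C.

38.96 °C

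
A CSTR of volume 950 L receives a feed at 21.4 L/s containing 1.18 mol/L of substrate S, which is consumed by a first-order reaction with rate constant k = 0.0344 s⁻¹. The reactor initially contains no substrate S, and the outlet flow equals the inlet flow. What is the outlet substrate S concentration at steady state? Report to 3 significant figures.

0.467 mol/L

Species balance: V dC/dt = Q C_in − Q C − k V C.
Steady state (dC/dt = 0): C_ss = Q C_in/(Q + kV) = C_in/(1 + kV/Q).
C_ss = 21.4·1.18/(21.4 + 0.0344·950) = 25.252/54.080 = 0.46694 mol/L.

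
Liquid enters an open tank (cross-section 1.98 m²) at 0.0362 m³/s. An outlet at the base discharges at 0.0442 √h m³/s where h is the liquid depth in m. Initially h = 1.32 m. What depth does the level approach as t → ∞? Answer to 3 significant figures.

Accumulation of liquid (constant cross-section A): A dh/dt = Q_in − 0.0442 √h. At steady state dh/dt = 0:
Q_in = 0.0442 √h_ss ⇒ √h_ss = 0.0362/0.0442 = 0.81900.
h_ss = 0.81900² = 0.67077 m. (Since h₀ = 1.32 m > h_ss, the level will fall toward this value.)

0.671 m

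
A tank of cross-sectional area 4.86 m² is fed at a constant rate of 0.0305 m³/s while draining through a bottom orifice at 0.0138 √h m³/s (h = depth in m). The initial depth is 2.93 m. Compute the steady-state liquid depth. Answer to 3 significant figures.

4.88 m

A dh/dt = Q_in − 0.0138 √h. Steady state requires inflow = outflow:
Q_in = 0.0138 √h_ss ⇒ √h_ss = 0.0305/0.0138 = 2.2101.
h_ss = 2.2101² = 4.8847 m. (Since h₀ = 2.93 m < h_ss, the level will rise toward this value.)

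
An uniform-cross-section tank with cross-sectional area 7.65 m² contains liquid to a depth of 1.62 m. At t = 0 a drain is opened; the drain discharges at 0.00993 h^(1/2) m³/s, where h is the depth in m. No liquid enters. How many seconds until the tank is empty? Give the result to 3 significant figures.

1960 s

Unsteady balance on liquid volume: A dh/dt = −0.00993 √h.
Separate and integrate: 2(√h − √h₀) = −(0.00993/A) t.
Set h = 0: 2√h₀ = (0.00993/A) t_empty ⇒ t_empty = 2A√h₀/0.00993.
t_empty = 2·7.65·√1.62/0.00993 = 15.300·1.2728/0.00993 = 1961.1 s.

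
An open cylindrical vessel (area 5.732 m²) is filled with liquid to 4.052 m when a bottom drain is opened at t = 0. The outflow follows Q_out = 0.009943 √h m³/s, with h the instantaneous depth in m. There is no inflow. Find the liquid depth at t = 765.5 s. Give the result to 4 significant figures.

A dh/dt = −Q_out = −0.009943 √h.
∫ h^(−1/2) dh = −(0.009943/A) ∫ dt, giving 2√h = 2√h₀ − (0.009943/A) t.
√h = √4.052 − 0.009943·765.5/(2·5.732) = 2.01296 − 0.663936 = 1.34902.
h = 1.34902² = 1.81986 m.

1.820 m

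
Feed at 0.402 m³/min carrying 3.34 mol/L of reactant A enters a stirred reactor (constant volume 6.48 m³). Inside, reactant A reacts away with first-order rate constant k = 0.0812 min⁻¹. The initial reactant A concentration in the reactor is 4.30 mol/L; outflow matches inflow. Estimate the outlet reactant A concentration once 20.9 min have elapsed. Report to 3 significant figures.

V dC/dt = Q(C_in − C) − k V C.
This is linear with rate a = Q/V + k = 0.14324 min⁻¹.
C_ss = Q C_in/(Q + kV) = 1.4466 mol/L; C(t) = C_ss + (C₀ − C_ss) e^(−a t).
C(20.9) = 1.4466 + (2.8534)·e^(−0.14324·20.9) = 1.4466 + (2.8534)·0.050104 = 1.5895 mol/L.

1.59 mol/L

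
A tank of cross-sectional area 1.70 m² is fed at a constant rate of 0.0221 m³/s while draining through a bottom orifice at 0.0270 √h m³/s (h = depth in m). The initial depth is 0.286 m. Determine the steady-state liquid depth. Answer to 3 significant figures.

0.670 m

Level balance: A dh/dt = 0.0221 − 0.0270 √h. Setting dh/dt = 0:
Q_in = 0.0270 √h_ss ⇒ √h_ss = 0.0221/0.0270 = 0.81852.
h_ss = 0.81852² = 0.66997 m. (Since h₀ = 0.286 m < h_ss, the level will rise toward this value.)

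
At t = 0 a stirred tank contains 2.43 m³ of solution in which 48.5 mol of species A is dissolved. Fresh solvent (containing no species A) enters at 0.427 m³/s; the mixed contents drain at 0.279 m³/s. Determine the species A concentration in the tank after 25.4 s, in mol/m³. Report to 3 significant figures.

1.34 mol/m³

Let m(t) be the amount of species A. Volume: V(t) = V₀ + (Q_in − Q_out) t = 2.43 + 0.14800 t; V(25.4) = 6.1892 m³.
No species A enters, so dm/dt = −Q_out · (m/V).
Separate: dm/m = −Q_out dt/V(t) ⇒ ln(m/m₀) = −(Q_out/(Q_in−Q_out)) ln(V/V₀).
m = m₀ (V₀/V)^(Q_out/(Q_in−Q_out)) = 48.5 × (2.43/6.1892)^(1.8851) = 8.3238 mol.
C = m/V = 8.3238/6.1892 = 1.3449 mol/m³.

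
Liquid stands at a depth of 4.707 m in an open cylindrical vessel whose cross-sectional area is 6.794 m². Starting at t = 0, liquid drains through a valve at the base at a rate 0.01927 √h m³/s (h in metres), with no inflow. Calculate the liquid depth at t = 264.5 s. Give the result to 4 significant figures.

Accumulation of liquid (constant cross-section A): A dh/dt = −0.01927 √h.
∫ h^(−1/2) dh = −(0.01927/A) ∫ dt, giving 2√h = 2√h₀ − (0.01927/A) t.
√h = √4.707 − 0.01927·264.5/(2·6.794) = 2.16956 − 0.375104 = 1.79446.
h = 1.79446² = 3.22008 m.

3.220 m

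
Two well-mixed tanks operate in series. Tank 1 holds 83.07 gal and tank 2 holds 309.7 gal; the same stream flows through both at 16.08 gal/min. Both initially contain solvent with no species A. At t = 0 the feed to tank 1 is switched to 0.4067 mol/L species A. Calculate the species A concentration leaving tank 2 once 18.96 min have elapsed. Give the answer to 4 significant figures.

0.2028 mol/L

Time constants: τᵢ = Vᵢ/Q for each well-mixed tank.
τ₁ = 83.07/16.08 = 5.16604 min; τ₂ = 309.7/16.08 = 19.2600 min.
Tank 1: C₁ = C_in(1 − e^(−t/τ₁)). Tank 2 (τ₁ ≠ τ₂): C₂ = C_in[1 − (τ₁ e^(−t/τ₁) − τ₂ e^(−t/τ₂))/(τ₁ − τ₂)].
At t = 18.96: e^(−t/τ₁) = 0.0254734, e^(−t/τ₂) = 0.373654.
C₂ = 0.4067·[1 − (5.16604·0.0254734 − 19.2600·0.373654)/(-14.0939)] = 0.4067·0.498723 = 0.202831 mol/L.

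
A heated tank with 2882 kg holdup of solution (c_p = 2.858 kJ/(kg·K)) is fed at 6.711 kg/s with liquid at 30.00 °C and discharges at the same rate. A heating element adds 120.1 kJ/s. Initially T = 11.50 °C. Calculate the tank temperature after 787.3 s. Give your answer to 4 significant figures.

M c_p dT/dt = ṁ c_p (T_in − T) + Q̇.
τ = M/ṁ = 429.444 s; T_ss = T_in + Q̇/(ṁ c_p) = 30.00 + 120.1/(6.711·2.858) = 36.2617 °C.
This is linear first-order; T(t) = T_ss + (T₀ − T_ss) e^(−t/τ).
T(787.3) = 36.2617 + (-24.7617)·e^(−787.3/429.444) = 36.2617 + (-24.7617)·0.159885 = 32.3027 °C.

32.30 °C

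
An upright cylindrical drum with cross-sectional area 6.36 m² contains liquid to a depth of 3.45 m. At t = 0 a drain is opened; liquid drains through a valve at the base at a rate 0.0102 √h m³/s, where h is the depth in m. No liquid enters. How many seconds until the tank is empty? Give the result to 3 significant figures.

A dh/dt = −Q_out = −0.0102 √h.
∫ h^(−1/2) dh = −(0.0102/A) ∫ dt, giving 2√h = 2√h₀ − (0.0102/A) t.
Tank is empty when √h = 0: t_empty = 2A√h₀/0.0102.
t_empty = 2·6.36·√3.45/0.0102 = 12.720·1.8574/0.0102 = 2316.3 s.

2320 s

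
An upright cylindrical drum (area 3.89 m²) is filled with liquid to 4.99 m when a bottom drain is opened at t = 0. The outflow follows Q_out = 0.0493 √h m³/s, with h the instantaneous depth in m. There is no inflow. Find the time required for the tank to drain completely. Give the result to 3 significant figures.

A dh/dt = −Q_out = −0.0493 √h.
∫ h^(−1/2) dh = −(0.0493/A) ∫ dt, giving 2√h = 2√h₀ − (0.0493/A) t.
Tank is empty when √h = 0: t_empty = 2A√h₀/0.0493.
t_empty = 2·3.89·√4.99/0.0493 = 7.7800·2.2338/0.0493 = 352.52 s.

353 s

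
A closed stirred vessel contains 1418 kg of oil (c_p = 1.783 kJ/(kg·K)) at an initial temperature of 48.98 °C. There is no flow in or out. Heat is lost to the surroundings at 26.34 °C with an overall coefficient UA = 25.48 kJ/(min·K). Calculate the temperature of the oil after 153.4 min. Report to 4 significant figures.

Lumped-capacitance energy balance: M c_p dT/dt = UA(T_amb − T).
dT/dt = (T_ss − T)/τ with T_ss = T_amb = 26.3400 °C, τ = M c_p/UA = 1418·1.783/25.48 = 99.2266 min.
This is linear first-order; T(t) = T_ss + (T₀ − T_ss) e^(−t/τ).
T(153.4) = 26.3400 + (22.6400)·0.213108 = 31.1648 °C.

31.16 °C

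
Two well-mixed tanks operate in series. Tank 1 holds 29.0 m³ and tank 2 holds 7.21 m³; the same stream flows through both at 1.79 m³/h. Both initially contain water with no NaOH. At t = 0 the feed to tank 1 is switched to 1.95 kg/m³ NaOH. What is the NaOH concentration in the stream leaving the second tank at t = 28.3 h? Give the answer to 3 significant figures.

Species balance on tank i: dCᵢ/dt = (Cᵢ₋₁ − Cᵢ)/τᵢ with τᵢ = Vᵢ/Q.
τ₁ = 29.0/1.79 = 16.201 h; τ₂ = 7.21/1.79 = 4.0279 h.
Solving the cascade with C₁(0)=C₂(0)=0 gives C₂(t) = C_in[1 − (τ₁ e^(−t/τ₁) − τ₂ e^(−t/τ₂))/(τ₁ − τ₂)].
At t = 28.3: e^(−t/τ₁) = 0.17433, e^(−t/τ₂) = 0.00088854.
C₂ = 1.95·[1 − (16.201·0.17433 − 4.0279·0.00088854)/(12.173)] = 1.95·0.76828 = 1.4981 kg/m³.

1.50 kg/m³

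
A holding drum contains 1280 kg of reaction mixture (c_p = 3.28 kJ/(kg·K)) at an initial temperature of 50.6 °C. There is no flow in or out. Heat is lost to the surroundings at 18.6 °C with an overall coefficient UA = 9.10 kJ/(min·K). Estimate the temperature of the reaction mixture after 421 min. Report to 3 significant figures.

31.4 °C

Energy balance: M c_p dT/dt = −UA(T − T_amb).
dT/dt = (T_ss − T)/τ with T_ss = T_amb = 18.600 °C, τ = M c_p/UA = 1280·3.28/9.10 = 461.36 min.
This is linear first-order; T(t) = T_ss + (T₀ − T_ss) e^(−t/τ).
T(421) = 18.600 + (32.000)·0.40151 = 31.448 °C.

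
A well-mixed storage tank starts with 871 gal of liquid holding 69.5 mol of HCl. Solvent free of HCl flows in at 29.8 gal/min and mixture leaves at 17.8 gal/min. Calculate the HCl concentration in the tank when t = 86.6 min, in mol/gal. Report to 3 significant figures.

Let m(t) be the amount of HCl. Volume: V(t) = V₀ + (Q_in − Q_out) t = 871 + 12.000 t; V(86.6) = 1910.2 gal.
Solute balance: dm/dt = 0 − Q_out C = −Q_out m/V(t).
Separate: dm/m = −Q_out dt/V(t) ⇒ ln(m/m₀) = −(Q_out/(Q_in−Q_out)) ln(V/V₀).
m = m₀ (V₀/V)^(Q_out/(Q_in−Q_out)) = 69.5 × (871/1910.2)^(1.4833) = 21.681 mol.
C = m/V = 21.681/1910.2 = 0.011350 mol/gal.

0.0114 mol/gal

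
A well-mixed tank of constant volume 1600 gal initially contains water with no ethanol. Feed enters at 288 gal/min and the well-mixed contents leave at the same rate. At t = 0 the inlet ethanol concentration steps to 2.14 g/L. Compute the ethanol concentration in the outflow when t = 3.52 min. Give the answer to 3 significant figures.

1.00 g/L

Accumulation = in − out for the solute gives V dC/dt = Q(C_in − C).
So dC/dt = (C_in − C)/τ with τ = V/Q = 1600/288 = 5.5556 min.
C approaches C_in exponentially: C(t) = C_in + (C₀ − C_in) e^(−t/τ).
C(3.52) = 2.14 + (0 − 2.14)·e^(−3.52/5.5556) = 2.14 + (-2.1400)·0.53068 = 1.0043 g/L.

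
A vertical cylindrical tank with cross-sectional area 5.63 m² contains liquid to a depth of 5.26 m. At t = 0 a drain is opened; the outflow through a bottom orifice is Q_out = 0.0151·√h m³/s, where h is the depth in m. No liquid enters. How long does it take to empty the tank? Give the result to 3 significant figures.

1710 s

Mass balance (ρ constant): A dh/dt = −0.0151 √h.
Separate and integrate: 2(√h − √h₀) = −(0.0151/A) t.
Set h = 0: 2√h₀ = (0.0151/A) t_empty ⇒ t_empty = 2A√h₀/0.0151.
t_empty = 2·5.63·√5.26/0.0151 = 11.260·2.2935/0.0151 = 1710.2 s.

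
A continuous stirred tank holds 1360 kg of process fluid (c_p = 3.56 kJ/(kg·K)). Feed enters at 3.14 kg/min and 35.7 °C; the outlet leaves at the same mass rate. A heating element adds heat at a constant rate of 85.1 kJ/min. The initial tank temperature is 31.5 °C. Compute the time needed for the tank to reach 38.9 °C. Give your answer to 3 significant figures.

426 min

Heat balance on the well-mixed liquid: M c_p dT/dt = ṁ c_p (T_in − T) + 85.1.
τ = M/ṁ = 433.12 min; T_ss = T_in + Q̇/(ṁ c_p) = 43.313 °C.
T(t) = T_ss + (T₀ − T_ss) e^(−t/τ). Set T = 38.9:
e^(−t/τ) = (38.9 − 43.313)/(31.5 − 43.313) = 0.37357
t = −433.12 · ln(0.37357) = 426.48 min.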